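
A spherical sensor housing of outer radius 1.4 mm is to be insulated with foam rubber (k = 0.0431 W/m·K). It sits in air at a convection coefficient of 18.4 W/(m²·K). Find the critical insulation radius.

For a sphere r_cr = 2k/h = 2×0.0431/18.4
r_cr = 4.68 mm; since the bare radius (1.4 mm) is below r_cr, adding a thin layer of insulation will *increase* heat loss.

r_cr ≈ 4.68 mm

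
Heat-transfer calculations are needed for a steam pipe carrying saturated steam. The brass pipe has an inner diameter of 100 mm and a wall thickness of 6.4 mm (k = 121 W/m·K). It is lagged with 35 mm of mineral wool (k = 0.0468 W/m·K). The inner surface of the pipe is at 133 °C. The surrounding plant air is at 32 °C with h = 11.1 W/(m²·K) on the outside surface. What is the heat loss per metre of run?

q′ ≈ 56.1 W/m

Per-layer cylindrical resistances, series-summed:
R_brass pipe wall = ln(56.4/50)/(2π×121×1) = 1.584×10^-4 K/W
R_mineral wool = ln(91.4/56.4)/(2π×0.0468×1) = 1.642 K/W
R_outer film = 1/(h_o·2πr_oL) = 1/(11.1×2π×0.0914×1) = 0.1569 K/W
R_total = 1.799 K/W
Q = ΔT/R_total = 101/1.799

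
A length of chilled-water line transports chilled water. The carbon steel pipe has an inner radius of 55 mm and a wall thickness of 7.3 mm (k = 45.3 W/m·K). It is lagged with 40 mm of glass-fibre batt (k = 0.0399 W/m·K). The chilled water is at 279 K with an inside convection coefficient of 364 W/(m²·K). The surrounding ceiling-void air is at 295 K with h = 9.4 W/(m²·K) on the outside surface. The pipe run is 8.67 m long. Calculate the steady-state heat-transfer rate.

For a radial system each layer contributes R = ln(r_out/r_in)/(2πkL); films add R = 1/(hA).
R_inner film = 1/(h_i·2πr₁L) = 1/(364×2π×0.055×8.67) = 9.169×10^-4 K/W
R_carbon steel pipe wall = ln(62.3/55)/(2π×45.3×8.67) = 5.05×10^-5 K/W
R_glass-fibre batt = ln(102.3/62.3)/(2π×0.0399×8.67) = 0.2282 K/W
R_outer film = 1/(h_o·2πr_oL) = 1/(9.4×2π×0.1023×8.67) = 0.01909 K/W
R_total = 0.2482 K/W
Q = ΔT/R_total = 16/0.2482

Q ≈ 64.5 W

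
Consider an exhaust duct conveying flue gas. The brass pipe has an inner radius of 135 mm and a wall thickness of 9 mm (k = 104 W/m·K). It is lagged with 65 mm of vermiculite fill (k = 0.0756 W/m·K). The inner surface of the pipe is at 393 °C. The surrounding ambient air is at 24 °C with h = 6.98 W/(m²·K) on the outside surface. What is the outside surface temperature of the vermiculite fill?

T ≈ 69.1 °C

Radial resistances (cylindrical: R_cond = ln(r_o/r_i)/(2πkL), R_conv = 1/(h·2πrL)):
R_brass pipe wall = ln(144/135)/(2π×104×1) = 9.877×10^-5 K/W
R_vermiculite fill = ln(209/144)/(2π×0.0756×1) = 0.7842 K/W
R_outer film = 1/(h_o·2πr_oL) = 1/(6.98×2π×0.209×1) = 0.1091 K/W
R_total = 0.8934 K/W
Q = ΔT/R_total = 369/0.8934
Q = 413 W/m
T_interface = T_inner − Q·ΣR(inner→interface) = 393 − 413×0.7843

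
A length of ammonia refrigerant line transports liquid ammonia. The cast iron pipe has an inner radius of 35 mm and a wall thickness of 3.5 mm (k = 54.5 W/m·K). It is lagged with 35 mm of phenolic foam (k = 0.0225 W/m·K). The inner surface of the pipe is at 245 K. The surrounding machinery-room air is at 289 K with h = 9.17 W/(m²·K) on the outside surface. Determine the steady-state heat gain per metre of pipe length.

For a radial system each layer contributes R = ln(r_out/r_in)/(2πkL); films add R = 1/(hA).
R_cast iron pipe wall = ln(38.5/35)/(2π×54.5×1) = 2.783×10^-4 K/W
R_phenolic foam = ln(73.5/38.5)/(2π×0.0225×1) = 4.574 K/W
R_outer film = 1/(h_o·2πr_oL) = 1/(9.17×2π×0.0735×1) = 0.2361 K/W
R_total = 4.81 K/W
Q = ΔT/R_total = 44/4.81

q′ ≈ 9.15 W/m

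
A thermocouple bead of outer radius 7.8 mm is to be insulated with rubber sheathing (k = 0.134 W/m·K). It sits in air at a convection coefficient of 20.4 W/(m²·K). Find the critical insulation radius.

r_cr ≈ 13.1 mm

For a sphere r_cr = 2k/h = 2×0.134/20.4
r_cr = 13.1 mm; since the bare radius (7.8 mm) is below r_cr, adding a thin layer of insulation will *increase* heat loss.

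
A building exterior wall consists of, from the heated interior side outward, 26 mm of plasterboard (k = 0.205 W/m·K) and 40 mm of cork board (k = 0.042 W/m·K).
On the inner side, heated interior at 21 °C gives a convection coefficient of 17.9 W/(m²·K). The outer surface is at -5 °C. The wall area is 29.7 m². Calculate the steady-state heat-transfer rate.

Series thermal resistances:
R_inner film = 1/(h_i·A) = 1/(17.9×29.7) = 0.001881 K/W
R_plasterboard = L/(kA) = 0.026/(0.205×29.7) = 0.00427 K/W
R_cork board = L/(kA) = 0.04/(0.042×29.7) = 0.03207 K/W
R_total = 0.03822 K/W
Q = ΔT / R_total = 26 / 0.03822

Q ≈ 680 W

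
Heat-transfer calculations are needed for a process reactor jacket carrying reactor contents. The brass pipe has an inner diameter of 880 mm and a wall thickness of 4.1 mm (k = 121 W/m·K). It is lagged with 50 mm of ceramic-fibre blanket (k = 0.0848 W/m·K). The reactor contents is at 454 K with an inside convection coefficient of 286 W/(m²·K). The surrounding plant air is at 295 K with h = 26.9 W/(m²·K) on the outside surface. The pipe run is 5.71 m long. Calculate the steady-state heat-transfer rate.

Radial resistances (cylindrical: R_cond = ln(r_o/r_i)/(2πkL), R_conv = 1/(h·2πrL)):
R_inner film = 1/(h_i·2πr₁L) = 1/(286×2π×0.44×5.71) = 2.215×10^-4 K/W
R_brass pipe wall = ln(444.1/440)/(2π×121×5.71) = 2.137×10^-6 K/W
R_ceramic-fibre blanket = ln(494.1/444.1)/(2π×0.0848×5.71) = 0.03507 K/W
R_outer film = 1/(h_o·2πr_oL) = 1/(26.9×2π×0.4941×5.71) = 0.002097 K/W
R_total = 0.03739 K/W
Q = ΔT/R_total = 159/0.03739

Q ≈ 4250 W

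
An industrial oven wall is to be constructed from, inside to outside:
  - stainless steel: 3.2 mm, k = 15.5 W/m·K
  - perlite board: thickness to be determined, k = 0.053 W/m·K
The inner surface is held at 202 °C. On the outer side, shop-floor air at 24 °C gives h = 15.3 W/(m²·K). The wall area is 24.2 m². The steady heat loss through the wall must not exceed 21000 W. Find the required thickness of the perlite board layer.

L ≈ 7.4 mm

Treating each layer as a thermal resistance in series:
R_stainless steel = L/(kA) = 0.0032/(15.5×24.2) = 8.531×10^-6 K/W
R_outer film = 1/(h_o·A) = 1/(15.3×24.2) = 0.002701 K/W
Sum of the known resistances R_other = 0.002709 K/W
Required total resistance R_tot = ΔT/Q_allow = 178/21000 = 0.008476 K/W
R_perlite board = R_tot − R_other = 0.005767 K/W
L = R·k·A = 0.005767×0.053×24.2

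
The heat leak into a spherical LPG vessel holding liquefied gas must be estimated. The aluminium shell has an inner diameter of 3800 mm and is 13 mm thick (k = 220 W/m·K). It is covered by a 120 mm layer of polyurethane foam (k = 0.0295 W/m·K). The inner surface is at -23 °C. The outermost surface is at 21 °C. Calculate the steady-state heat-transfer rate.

Spherical conduction: R = (1/r_in − 1/r_out)/(4πk) per layer; series-sum.
R_aluminium shell = (1/1.9 − 1/1.913)/(4π×220) = 1.294×10^-6 K/W
R_polyurethane foam = (1/1.913 − 1/2.033)/(4π×0.0295) = 0.08323 K/W
R_total = 0.08323 K/W
Q = ΔT/R_total = 44/0.08323

Q ≈ 529 W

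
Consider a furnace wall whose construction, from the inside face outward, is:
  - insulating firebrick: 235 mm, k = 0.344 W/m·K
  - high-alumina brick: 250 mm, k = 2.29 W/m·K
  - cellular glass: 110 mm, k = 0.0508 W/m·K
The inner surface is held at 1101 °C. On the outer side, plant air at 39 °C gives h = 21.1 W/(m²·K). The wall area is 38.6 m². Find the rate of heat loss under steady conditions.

Q ≈ 13600 W

Using the resistance-network approach (series):
R_insulating firebrick = L/(kA) = 0.235/(0.344×38.6) = 0.0177 K/W
R_high-alumina brick = L/(kA) = 0.25/(2.29×38.6) = 0.002828 K/W
R_cellular glass = L/(kA) = 0.11/(0.0508×38.6) = 0.0561 K/W
R_outer film = 1/(h_o·A) = 1/(21.1×38.6) = 0.001228 K/W
R_total = 0.07785 K/W
Q = ΔT / R_total = 1062 / 0.07785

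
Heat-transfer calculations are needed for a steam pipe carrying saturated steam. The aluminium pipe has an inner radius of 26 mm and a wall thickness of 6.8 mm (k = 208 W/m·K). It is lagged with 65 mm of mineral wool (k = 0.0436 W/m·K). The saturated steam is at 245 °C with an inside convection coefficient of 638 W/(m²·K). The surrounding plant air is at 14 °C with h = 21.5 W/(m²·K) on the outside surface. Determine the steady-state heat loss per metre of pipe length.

For a radial system each layer contributes R = ln(r_out/r_in)/(2πkL); films add R = 1/(hA).
R_inner film = 1/(h_i·2πr₁L) = 1/(638×2π×0.026×1) = 0.009595 K/W
R_aluminium pipe wall = ln(32.8/26)/(2π×208×1) = 1.778×10^-4 K/W
R_mineral wool = ln(97.8/32.8)/(2π×0.0436×1) = 3.988 K/W
R_outer film = 1/(h_o·2πr_oL) = 1/(21.5×2π×0.0978×1) = 0.07569 K/W
R_total = 4.073 K/W
Q = ΔT/R_total = 231/4.073

q′ ≈ 56.7 W/m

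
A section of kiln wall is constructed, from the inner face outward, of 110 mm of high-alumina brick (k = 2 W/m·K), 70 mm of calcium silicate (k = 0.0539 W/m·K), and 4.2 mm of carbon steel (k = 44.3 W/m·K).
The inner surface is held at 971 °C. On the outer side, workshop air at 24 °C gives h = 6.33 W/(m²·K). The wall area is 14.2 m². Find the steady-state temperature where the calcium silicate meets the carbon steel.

Model the wall as resistances in series:
R_high-alumina brick = L/(kA) = 0.11/(2×14.2) = 0.003873 K/W
R_calcium silicate = L/(kA) = 0.07/(0.0539×14.2) = 0.09146 K/W
R_carbon steel = L/(kA) = 0.0042/(44.3×14.2) = 6.677×10^-6 K/W
R_outer film = 1/(h_o·A) = 1/(6.33×14.2) = 0.01113 K/W
R_total = 0.1065 K/W;  Q = ΔT/R_total = 947/0.1065 = 8895 W
T_interface = T_inner − Q·ΣR(inner→interface) = 971 − 8900×0.09533

T ≈ 123 °C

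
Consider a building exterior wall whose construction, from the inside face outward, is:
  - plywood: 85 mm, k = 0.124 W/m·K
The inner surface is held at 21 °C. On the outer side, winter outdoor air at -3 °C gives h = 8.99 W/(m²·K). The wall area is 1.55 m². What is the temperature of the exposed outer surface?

T ≈ 0.351 °C

Model the wall as resistances in series:
R_plywood = L/(kA) = 0.085/(0.124×1.55) = 0.4422 K/W
R_outer film = 1/(h_o·A) = 1/(8.99×1.55) = 0.07176 K/W
R_total = 0.514 K/W;  Q = ΔT/R_total = 24/0.514 = 46.69 W
T_interface = T_inner − Q·ΣR(inner→interface) = 21 − 46.7×0.4422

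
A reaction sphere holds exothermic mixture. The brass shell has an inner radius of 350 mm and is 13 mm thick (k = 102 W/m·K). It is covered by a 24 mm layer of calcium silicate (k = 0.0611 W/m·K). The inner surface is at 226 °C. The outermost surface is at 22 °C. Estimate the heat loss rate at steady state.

Q ≈ 916 W

Each spherical layer contributes R = (1/r_i − 1/r_o)/(4πk):
R_brass shell = (1/0.35 − 1/0.363)/(4π×102) = 7.983×10^-5 K/W
R_calcium silicate = (1/0.363 − 1/0.387)/(4π×0.0611) = 0.2225 K/W
R_total = 0.2226 K/W
Q = ΔT/R_total = 204/0.2226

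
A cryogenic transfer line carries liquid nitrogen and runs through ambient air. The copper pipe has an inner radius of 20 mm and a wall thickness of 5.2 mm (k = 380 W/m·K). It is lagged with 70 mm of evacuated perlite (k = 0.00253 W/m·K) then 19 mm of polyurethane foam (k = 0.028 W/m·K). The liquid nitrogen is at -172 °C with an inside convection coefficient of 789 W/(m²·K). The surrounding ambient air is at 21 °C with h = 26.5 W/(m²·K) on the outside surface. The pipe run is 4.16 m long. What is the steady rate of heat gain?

Q ≈ 9.48 W

Radial resistances (cylindrical: R_cond = ln(r_o/r_i)/(2πkL), R_conv = 1/(h·2πrL)):
R_inner film = 1/(h_i·2πr₁L) = 1/(789×2π×0.02×4.16) = 0.002424 K/W
R_copper pipe wall = ln(25.2/20)/(2π×380×4.16) = 2.327×10^-5 K/W
R_evacuated perlite = ln(95.2/25.2)/(2π×0.00253×4.16) = 20.1 K/W
R_polyurethane foam = ln(114.2/95.2)/(2π×0.028×4.16) = 0.2486 K/W
R_outer film = 1/(h_o·2πr_oL) = 1/(26.5×2π×0.1142×4.16) = 0.01264 K/W
R_total = 20.36 K/W
Q = ΔT/R_total = 193/20.36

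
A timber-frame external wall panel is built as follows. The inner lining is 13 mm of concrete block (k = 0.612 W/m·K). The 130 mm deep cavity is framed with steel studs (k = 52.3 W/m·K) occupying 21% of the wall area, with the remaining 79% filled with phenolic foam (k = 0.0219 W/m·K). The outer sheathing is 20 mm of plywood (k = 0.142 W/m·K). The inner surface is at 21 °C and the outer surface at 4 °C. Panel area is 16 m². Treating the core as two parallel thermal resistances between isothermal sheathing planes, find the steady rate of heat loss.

Sheathing layers in series; stud and cavity paths in parallel between them.
R_inner = 0.013/(0.612×16) = 0.001328 K/W
R_stud  = 0.13/(52.3×0.21×16) = 7.398×10^-4 K/W
R_cav   = 0.13/(0.0219×0.79×16) = 0.4696 K/W
1/R_core = 1/R_stud + 1/R_cav → R_core = 7.386×10^-4 K/W
R_outer = 0.02/(0.142×16) = 0.008803 K/W
R_total = 0.01087 K/W
Q = ΔT/R_total = 17/0.01087

Q ≈ 1560 W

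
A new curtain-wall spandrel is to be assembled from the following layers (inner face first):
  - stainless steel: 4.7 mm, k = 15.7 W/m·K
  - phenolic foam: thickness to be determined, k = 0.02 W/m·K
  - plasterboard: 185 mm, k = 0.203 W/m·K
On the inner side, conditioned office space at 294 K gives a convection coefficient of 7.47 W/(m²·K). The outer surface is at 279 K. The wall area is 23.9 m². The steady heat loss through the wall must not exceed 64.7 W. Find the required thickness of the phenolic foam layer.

L ≈ 89.9 mm

Thermal resistances in series:
R_inner film = 1/(h_i·A) = 1/(7.47×23.9) = 0.005601 K/W
R_stainless steel = L/(kA) = 0.0047/(15.7×23.9) = 1.253×10^-5 K/W
R_plasterboard = L/(kA) = 0.185/(0.203×23.9) = 0.03813 K/W
Sum of the known resistances R_other = 0.04374 K/W
Required total resistance R_tot = ΔT/Q_allow = 15/64.7 = 0.2318 K/W
R_phenolic foam = R_tot − R_other = 0.1881 K/W
L = R·k·A = 0.1881×0.02×23.9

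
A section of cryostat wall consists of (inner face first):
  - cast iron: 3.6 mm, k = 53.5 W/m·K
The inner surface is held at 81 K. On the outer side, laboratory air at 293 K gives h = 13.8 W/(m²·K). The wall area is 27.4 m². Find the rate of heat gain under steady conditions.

Q ≈ 80100 W

Thermal resistances in series:
R_cast iron = L/(kA) = 0.0036/(53.5×27.4) = 2.456×10^-6 K/W
R_outer film = 1/(h_o·A) = 1/(13.8×27.4) = 0.002645 K/W
R_total = 0.002647 K/W
Q = ΔT / R_total = 212 / 0.002647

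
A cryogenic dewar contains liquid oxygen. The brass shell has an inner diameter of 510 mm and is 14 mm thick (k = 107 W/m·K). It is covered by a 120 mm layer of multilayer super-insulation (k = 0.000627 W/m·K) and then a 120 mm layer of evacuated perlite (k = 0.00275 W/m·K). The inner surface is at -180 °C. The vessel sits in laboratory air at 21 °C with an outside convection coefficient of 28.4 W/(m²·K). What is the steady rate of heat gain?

Q ≈ 1.23 W

Radial (spherical) resistances in series:
R_brass shell = (1/0.255 − 1/0.269)/(4π×107) = 1.518×10^-4 K/W
R_multilayer super-insulation = (1/0.269 − 1/0.389)/(4π×0.000627) = 145.5 K/W
R_evacuated perlite = (1/0.389 − 1/0.509)/(4π×0.00275) = 17.54 K/W
R_outer film = 1/(h·4πr_o²) = 1/(28.4×4π×0.509²) = 0.01082 K/W
R_total = 163.1 K/W
Q = ΔT/R_total = 201/163.1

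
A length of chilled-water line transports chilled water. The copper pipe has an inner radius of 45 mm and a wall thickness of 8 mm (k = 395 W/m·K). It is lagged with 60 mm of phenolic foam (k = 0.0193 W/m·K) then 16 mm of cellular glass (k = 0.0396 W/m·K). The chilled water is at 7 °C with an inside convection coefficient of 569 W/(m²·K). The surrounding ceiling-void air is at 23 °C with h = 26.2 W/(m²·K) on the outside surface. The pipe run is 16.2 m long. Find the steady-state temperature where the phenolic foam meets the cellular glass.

T ≈ 21.6 °C

Per-layer cylindrical resistances, series-summed:
R_inner film = 1/(h_i·2πr₁L) = 1/(569×2π×0.045×16.2) = 3.837×10^-4 K/W
R_copper pipe wall = ln(53/45)/(2π×395×16.2) = 4.07×10^-6 K/W
R_phenolic foam = ln(113/53)/(2π×0.0193×16.2) = 0.3854 K/W
R_cellular glass = ln(129/113)/(2π×0.0396×16.2) = 0.03285 K/W
R_outer film = 1/(h_o·2πr_oL) = 1/(26.2×2π×0.129×16.2) = 0.002907 K/W
R_total = 0.4215 K/W
Q = ΔT/R_total = 16/0.4215
Q = 38 W
T_interface = T_inner + Q·ΣR(inner→interface) = 7 + 38×0.3858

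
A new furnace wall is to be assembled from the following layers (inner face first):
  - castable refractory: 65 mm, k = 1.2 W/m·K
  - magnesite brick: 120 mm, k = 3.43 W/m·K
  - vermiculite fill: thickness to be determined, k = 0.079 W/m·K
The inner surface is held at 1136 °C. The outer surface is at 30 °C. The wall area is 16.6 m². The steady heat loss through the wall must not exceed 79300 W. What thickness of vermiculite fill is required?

L ≈ 11.2 mm

Using the resistance-network approach (series):
R_castable refractory = L/(kA) = 0.065/(1.2×16.6) = 0.003263 K/W
R_magnesite brick = L/(kA) = 0.12/(3.43×16.6) = 0.002108 K/W
Sum of the known resistances R_other = 0.005371 K/W
Required total resistance R_tot = ΔT/Q_allow = 1106/79300 = 0.01395 K/W
R_vermiculite fill = R_tot − R_other = 0.008576 K/W
L = R·k·A = 0.008576×0.079×16.6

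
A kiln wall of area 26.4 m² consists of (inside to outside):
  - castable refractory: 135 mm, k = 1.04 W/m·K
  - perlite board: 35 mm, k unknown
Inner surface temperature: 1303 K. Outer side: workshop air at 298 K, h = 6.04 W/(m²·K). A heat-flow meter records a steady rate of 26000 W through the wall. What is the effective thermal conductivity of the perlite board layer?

k ≈ 0.0483 W/(m·K)

Series thermal resistances:
R_castable refractory = L/(kA) = 0.135/(1.04×26.4) = 0.004917 K/W
R_outer film = 1/(h_o·A) = 1/(6.04×26.4) = 0.006271 K/W
Sum of known resistances R_other = 0.01119 K/W
Total R = ΔT/Q = 1005/26000 = 0.03865 K/W
R_perlite board = R_total − R_other = 0.02747 K/W
k = L/(R·A) = 0.035/(0.02747×26.4)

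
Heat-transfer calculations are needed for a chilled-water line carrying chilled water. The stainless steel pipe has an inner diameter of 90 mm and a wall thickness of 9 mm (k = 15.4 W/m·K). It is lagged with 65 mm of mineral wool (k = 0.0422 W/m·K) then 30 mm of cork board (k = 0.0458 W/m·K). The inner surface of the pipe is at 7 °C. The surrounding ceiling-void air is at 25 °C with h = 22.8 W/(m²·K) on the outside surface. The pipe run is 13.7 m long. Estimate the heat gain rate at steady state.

Q ≈ 64.7 W

Cylindrical conduction, so R = ln(r₂/r₁)/(2πkL) per layer, in series:
R_stainless steel pipe wall = ln(54/45)/(2π×15.4×13.7) = 1.375×10^-4 K/W
R_mineral wool = ln(119/54)/(2π×0.0422×13.7) = 0.2175 K/W
R_cork board = ln(149/119)/(2π×0.0458×13.7) = 0.05703 K/W
R_outer film = 1/(h_o·2πr_oL) = 1/(22.8×2π×0.149×13.7) = 0.00342 K/W
R_total = 0.2781 K/W
Q = ΔT/R_total = 18/0.2781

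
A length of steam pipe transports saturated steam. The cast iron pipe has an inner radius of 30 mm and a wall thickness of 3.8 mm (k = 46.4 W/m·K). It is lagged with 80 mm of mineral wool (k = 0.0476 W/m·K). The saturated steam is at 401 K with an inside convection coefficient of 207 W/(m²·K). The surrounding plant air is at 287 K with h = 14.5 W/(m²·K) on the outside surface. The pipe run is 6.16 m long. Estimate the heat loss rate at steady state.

Q ≈ 168 W

Radial resistances (cylindrical: R_cond = ln(r_o/r_i)/(2πkL), R_conv = 1/(h·2πrL)):
R_inner film = 1/(h_i·2πr₁L) = 1/(207×2π×0.03×6.16) = 0.004161 K/W
R_cast iron pipe wall = ln(33.8/30)/(2π×46.4×6.16) = 6.641×10^-5 K/W
R_mineral wool = ln(113.8/33.8)/(2π×0.0476×6.16) = 0.6589 K/W
R_outer film = 1/(h_o·2πr_oL) = 1/(14.5×2π×0.1138×6.16) = 0.01566 K/W
R_total = 0.6788 K/W
Q = ΔT/R_total = 114/0.6788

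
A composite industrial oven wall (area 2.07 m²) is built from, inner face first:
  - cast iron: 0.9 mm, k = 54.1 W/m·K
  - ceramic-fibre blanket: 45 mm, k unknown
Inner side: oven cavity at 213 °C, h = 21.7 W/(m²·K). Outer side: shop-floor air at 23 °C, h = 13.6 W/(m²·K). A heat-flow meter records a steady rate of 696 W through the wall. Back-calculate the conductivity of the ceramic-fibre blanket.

Series thermal resistances:
R_inner film = 1/(h_i·A) = 1/(21.7×2.07) = 0.02226 K/W
R_cast iron = L/(kA) = 0.0009/(54.1×2.07) = 8.037×10^-6 K/W
R_outer film = 1/(h_o·A) = 1/(13.6×2.07) = 0.03552 K/W
Sum of known resistances R_other = 0.05779 K/W
Total R = ΔT/Q = 190/696 = 0.273 K/W
R_ceramic-fibre blanket = R_total − R_other = 0.2152 K/W
k = L/(R·A) = 0.045/(0.2152×2.07)

k ≈ 0.101 W/(m·K)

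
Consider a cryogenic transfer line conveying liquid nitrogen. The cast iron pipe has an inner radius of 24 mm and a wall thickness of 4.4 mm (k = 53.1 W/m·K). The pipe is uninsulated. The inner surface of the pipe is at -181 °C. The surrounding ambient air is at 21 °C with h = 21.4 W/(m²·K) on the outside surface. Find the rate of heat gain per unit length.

Per-layer cylindrical resistances, series-summed:
R_cast iron pipe wall = ln(28.4/24)/(2π×53.1×1) = 5.045×10^-4 K/W
R_outer film = 1/(h_o·2πr_oL) = 1/(21.4×2π×0.0284×1) = 0.2619 K/W
R_total = 0.2624 K/W
Q = ΔT/R_total = 202/0.2624

q′ ≈ 770 W/m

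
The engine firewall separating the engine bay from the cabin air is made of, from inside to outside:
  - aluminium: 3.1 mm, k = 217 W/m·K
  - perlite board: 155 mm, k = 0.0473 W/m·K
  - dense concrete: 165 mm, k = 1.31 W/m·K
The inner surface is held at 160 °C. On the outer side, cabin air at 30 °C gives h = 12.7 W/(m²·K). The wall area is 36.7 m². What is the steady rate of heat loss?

Q ≈ 1370 W

Thermal resistances in series:
R_aluminium = L/(kA) = 0.0031/(217×36.7) = 3.893×10^-7 K/W
R_perlite board = L/(kA) = 0.155/(0.0473×36.7) = 0.08929 K/W
R_dense concrete = L/(kA) = 0.165/(1.31×36.7) = 0.003432 K/W
R_outer film = 1/(h_o·A) = 1/(12.7×36.7) = 0.002146 K/W
R_total = 0.09487 K/W
Q = ΔT / R_total = 130 / 0.09487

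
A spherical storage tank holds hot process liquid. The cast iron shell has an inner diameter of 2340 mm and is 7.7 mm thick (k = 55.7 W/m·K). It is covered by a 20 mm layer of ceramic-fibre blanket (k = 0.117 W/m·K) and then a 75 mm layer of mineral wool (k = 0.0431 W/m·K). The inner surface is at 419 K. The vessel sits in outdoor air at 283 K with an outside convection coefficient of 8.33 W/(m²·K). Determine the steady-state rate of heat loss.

Radial (spherical) resistances in series:
R_cast iron shell = (1/1.17 − 1/1.1777)/(4π×55.7) = 7.984×10^-6 K/W
R_ceramic-fibre blanket = (1/1.1777 − 1/1.1977)/(4π×0.117) = 0.009644 K/W
R_mineral wool = (1/1.1977 − 1/1.2727)/(4π×0.0431) = 0.09084 K/W
R_outer film = 1/(h·4πr_o²) = 1/(8.33×4π×1.2727²) = 0.005898 K/W
R_total = 0.1064 K/W
Q = ΔT/R_total = 136/0.1064

Q ≈ 1280 W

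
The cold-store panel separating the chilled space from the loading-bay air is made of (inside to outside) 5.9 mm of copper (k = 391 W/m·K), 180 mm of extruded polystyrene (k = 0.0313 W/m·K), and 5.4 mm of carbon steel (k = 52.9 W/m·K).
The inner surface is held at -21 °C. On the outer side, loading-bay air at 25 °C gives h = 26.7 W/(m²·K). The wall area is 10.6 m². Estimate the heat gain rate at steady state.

Q ≈ 84.2 W

Series thermal resistances:
R_copper = L/(kA) = 0.0059/(391×10.6) = 1.424×10^-6 K/W
R_extruded polystyrene = L/(kA) = 0.18/(0.0313×10.6) = 0.5425 K/W
R_carbon steel = L/(kA) = 0.0054/(52.9×10.6) = 9.63×10^-6 K/W
R_outer film = 1/(h_o·A) = 1/(26.7×10.6) = 0.003533 K/W
R_total = 0.5461 K/W
Q = ΔT / R_total = 46 / 0.5461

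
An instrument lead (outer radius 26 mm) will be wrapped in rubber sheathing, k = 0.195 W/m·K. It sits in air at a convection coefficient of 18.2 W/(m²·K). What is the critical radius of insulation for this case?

For a cylinder r_cr = k/h = 0.195/18.2
r_cr = 10.7 mm; since the bare radius (26 mm) is above r_cr, any added insulation will reduce heat loss.

r_cr ≈ 10.7 mm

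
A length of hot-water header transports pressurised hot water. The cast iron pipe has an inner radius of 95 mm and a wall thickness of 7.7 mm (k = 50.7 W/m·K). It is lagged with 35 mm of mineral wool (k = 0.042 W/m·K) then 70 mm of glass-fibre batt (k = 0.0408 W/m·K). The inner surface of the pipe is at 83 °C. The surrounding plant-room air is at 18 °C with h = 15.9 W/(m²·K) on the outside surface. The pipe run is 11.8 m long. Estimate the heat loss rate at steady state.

Q ≈ 278 W

Cylindrical conduction, so R = ln(r₂/r₁)/(2πkL) per layer, in series:
R_cast iron pipe wall = ln(102.7/95)/(2π×50.7×11.8) = 2.073×10^-5 K/W
R_mineral wool = ln(137.7/102.7)/(2π×0.042×11.8) = 0.09418 K/W
R_glass-fibre batt = ln(207.7/137.7)/(2π×0.0408×11.8) = 0.1359 K/W
R_outer film = 1/(h_o·2πr_oL) = 1/(15.9×2π×0.2077×11.8) = 0.004084 K/W
R_total = 0.2342 K/W
Q = ΔT/R_total = 65/0.2342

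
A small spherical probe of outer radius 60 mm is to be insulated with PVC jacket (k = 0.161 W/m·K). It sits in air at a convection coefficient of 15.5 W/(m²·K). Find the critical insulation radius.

For a sphere r_cr = 2k/h = 2×0.161/15.5
r_cr = 20.8 mm; since the bare radius (60 mm) is above r_cr, any added insulation will reduce heat loss.

r_cr ≈ 20.8 mm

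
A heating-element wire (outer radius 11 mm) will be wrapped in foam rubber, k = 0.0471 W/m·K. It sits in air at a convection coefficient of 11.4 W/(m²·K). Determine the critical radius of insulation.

For a cylinder r_cr = k/h = 0.0471/11.4
r_cr = 4.13 mm; since the bare radius (11 mm) is above r_cr, any added insulation will reduce heat loss.

r_cr ≈ 4.13 mm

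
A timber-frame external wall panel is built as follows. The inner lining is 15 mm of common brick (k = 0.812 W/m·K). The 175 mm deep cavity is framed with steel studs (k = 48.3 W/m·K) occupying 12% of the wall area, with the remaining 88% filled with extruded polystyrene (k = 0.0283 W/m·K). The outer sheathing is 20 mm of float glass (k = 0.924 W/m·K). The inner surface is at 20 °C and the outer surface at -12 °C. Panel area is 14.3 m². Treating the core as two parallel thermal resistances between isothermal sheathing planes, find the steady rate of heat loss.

Sheathing layers in series; stud and cavity paths in parallel between them.
R_inner = 0.015/(0.812×14.3) = 0.001292 K/W
R_stud  = 0.175/(48.3×0.12×14.3) = 0.002111 K/W
R_cav   = 0.175/(0.0283×0.88×14.3) = 0.4914 K/W
1/R_core = 1/R_stud + 1/R_cav → R_core = 0.002102 K/W
R_outer = 0.02/(0.924×14.3) = 0.001514 K/W
R_total = 0.004908 K/W
Q = ΔT/R_total = 32/0.004908

Q ≈ 6520 W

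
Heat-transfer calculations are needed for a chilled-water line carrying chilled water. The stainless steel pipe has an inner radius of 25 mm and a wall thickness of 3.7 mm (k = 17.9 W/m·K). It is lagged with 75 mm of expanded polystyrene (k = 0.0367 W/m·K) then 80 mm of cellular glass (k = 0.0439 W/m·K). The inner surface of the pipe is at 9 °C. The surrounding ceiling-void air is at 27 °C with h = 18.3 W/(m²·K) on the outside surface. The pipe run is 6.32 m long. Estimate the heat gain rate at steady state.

Cylindrical conduction, so R = ln(r₂/r₁)/(2πkL) per layer, in series:
R_stainless steel pipe wall = ln(28.7/25)/(2π×17.9×6.32) = 1.942×10^-4 K/W
R_expanded polystyrene = ln(103.7/28.7)/(2π×0.0367×6.32) = 0.8815 K/W
R_cellular glass = ln(183.7/103.7)/(2π×0.0439×6.32) = 0.328 K/W
R_outer film = 1/(h_o·2πr_oL) = 1/(18.3×2π×0.1837×6.32) = 0.007491 K/W
R_total = 1.217 K/W
Q = ΔT/R_total = 18/1.217

Q ≈ 14.8 W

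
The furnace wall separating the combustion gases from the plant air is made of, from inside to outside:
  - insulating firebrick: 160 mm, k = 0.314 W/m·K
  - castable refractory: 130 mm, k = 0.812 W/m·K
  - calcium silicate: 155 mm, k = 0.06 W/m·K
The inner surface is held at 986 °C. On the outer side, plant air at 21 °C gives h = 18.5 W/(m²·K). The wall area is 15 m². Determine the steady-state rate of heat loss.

Q ≈ 4380 W

Using the resistance-network approach (series):
R_insulating firebrick = L/(kA) = 0.16/(0.314×15) = 0.03397 K/W
R_castable refractory = L/(kA) = 0.13/(0.812×15) = 0.01067 K/W
R_calcium silicate = L/(kA) = 0.155/(0.06×15) = 0.1722 K/W
R_outer film = 1/(h_o·A) = 1/(18.5×15) = 0.003604 K/W
R_total = 0.2205 K/W
Q = ΔT / R_total = 965 / 0.2205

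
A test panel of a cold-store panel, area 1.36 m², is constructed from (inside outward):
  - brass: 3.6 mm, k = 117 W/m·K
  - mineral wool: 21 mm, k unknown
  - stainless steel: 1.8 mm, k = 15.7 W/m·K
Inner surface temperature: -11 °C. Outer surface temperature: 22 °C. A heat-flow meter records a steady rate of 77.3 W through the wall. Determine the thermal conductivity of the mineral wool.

k ≈ 0.0362 W/(m·K)

Using the resistance-network approach (series):
R_brass = L/(kA) = 0.0036/(117×1.36) = 2.262×10^-5 K/W
R_stainless steel = L/(kA) = 0.0018/(15.7×1.36) = 8.43×10^-5 K/W
Sum of known resistances R_other = 1.069×10^-4 K/W
Total R = ΔT/Q = 33/77.3 = 0.4269 K/W
R_mineral wool = R_total − R_other = 0.4268 K/W
k = L/(R·A) = 0.021/(0.4268×1.36)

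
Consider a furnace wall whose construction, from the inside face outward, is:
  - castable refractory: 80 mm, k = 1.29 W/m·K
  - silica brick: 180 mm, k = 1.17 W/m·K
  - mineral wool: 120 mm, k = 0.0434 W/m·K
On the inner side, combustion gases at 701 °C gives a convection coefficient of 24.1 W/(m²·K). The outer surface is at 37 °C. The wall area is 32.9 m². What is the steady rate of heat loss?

Series thermal resistances:
R_inner film = 1/(h_i·A) = 1/(24.1×32.9) = 0.001261 K/W
R_castable refractory = L/(kA) = 0.08/(1.29×32.9) = 0.001885 K/W
R_silica brick = L/(kA) = 0.18/(1.17×32.9) = 0.004676 K/W
R_mineral wool = L/(kA) = 0.12/(0.0434×32.9) = 0.08404 K/W
R_total = 0.09186 K/W
Q = ΔT / R_total = 664 / 0.09186

Q ≈ 7230 W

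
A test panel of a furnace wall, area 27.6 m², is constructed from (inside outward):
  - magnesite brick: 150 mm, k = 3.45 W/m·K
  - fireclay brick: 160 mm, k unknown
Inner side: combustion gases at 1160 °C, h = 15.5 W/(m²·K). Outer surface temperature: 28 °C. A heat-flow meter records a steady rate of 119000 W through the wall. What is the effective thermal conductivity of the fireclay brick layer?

Using the resistance-network approach (series):
R_inner film = 1/(h_i·A) = 1/(15.5×27.6) = 0.002338 K/W
R_magnesite brick = L/(kA) = 0.15/(3.45×27.6) = 0.001575 K/W
Sum of known resistances R_other = 0.003913 K/W
Total R = ΔT/Q = 1132/119000 = 0.009513 K/W
R_fireclay brick = R_total − R_other = 0.0056 K/W
k = L/(R·A) = 0.16/(0.0056×27.6)

k ≈ 1.04 W/(m·K)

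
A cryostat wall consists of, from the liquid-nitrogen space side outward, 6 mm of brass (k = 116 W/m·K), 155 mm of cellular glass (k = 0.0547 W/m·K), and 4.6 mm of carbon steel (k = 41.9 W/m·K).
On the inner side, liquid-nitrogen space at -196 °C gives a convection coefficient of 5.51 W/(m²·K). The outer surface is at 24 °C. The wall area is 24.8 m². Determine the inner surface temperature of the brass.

Using the resistance-network approach (series):
R_inner film = 1/(h_i·A) = 1/(5.51×24.8) = 0.007318 K/W
R_brass = L/(kA) = 0.006/(116×24.8) = 2.086×10^-6 K/W
R_cellular glass = L/(kA) = 0.155/(0.0547×24.8) = 0.1143 K/W
R_carbon steel = L/(kA) = 0.0046/(41.9×24.8) = 4.427×10^-6 K/W
R_total = 0.1216 K/W;  Q = ΔT/R_total = 220/0.1216 = 1809 W
T_interface = T_inner + Q·ΣR(inner→interface) = -196 + 1810×0.007318

T ≈ -183 °C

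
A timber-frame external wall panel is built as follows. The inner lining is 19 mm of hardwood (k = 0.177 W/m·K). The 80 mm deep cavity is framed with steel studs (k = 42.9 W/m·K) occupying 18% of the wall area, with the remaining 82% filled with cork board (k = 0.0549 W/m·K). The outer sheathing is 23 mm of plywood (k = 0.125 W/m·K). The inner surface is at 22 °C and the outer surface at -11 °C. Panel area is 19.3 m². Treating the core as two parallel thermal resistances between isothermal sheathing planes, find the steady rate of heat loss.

Sheathing layers in series; stud and cavity paths in parallel between them.
R_inner = 0.019/(0.177×19.3) = 0.005562 K/W
R_stud  = 0.08/(42.9×0.18×19.3) = 5.368×10^-4 K/W
R_cav   = 0.08/(0.0549×0.82×19.3) = 0.09208 K/W
1/R_core = 1/R_stud + 1/R_cav → R_core = 5.337×10^-4 K/W
R_outer = 0.023/(0.125×19.3) = 0.009534 K/W
R_total = 0.01563 K/W
Q = ΔT/R_total = 33/0.01563

Q ≈ 2110 W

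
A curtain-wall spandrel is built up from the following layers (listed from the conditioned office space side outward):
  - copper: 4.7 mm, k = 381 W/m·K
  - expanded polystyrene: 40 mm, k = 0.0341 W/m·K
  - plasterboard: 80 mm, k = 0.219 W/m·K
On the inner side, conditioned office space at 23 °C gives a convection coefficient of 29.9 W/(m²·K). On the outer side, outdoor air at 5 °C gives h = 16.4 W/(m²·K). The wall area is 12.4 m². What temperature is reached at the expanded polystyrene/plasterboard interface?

Treating each layer as a thermal resistance in series:
R_inner film = 1/(h_i·A) = 1/(29.9×12.4) = 0.002697 K/W
R_copper = L/(kA) = 0.0047/(381×12.4) = 9.948×10^-7 K/W
R_expanded polystyrene = L/(kA) = 0.04/(0.0341×12.4) = 0.0946 K/W
R_plasterboard = L/(kA) = 0.08/(0.219×12.4) = 0.02946 K/W
R_outer film = 1/(h_o·A) = 1/(16.4×12.4) = 0.004917 K/W
R_total = 0.1317 K/W;  Q = ΔT/R_total = 18/0.1317 = 136.7 W
T_interface = T_inner − Q·ΣR(inner→interface) = 23 − 137×0.0973

T ≈ 9.7 °C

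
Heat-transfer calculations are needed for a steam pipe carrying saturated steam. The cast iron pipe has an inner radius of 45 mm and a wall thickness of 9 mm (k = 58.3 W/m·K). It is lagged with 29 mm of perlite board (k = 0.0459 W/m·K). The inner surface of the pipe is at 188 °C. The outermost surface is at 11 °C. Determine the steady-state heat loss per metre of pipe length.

Treating each annulus and film as a series resistance:
R_cast iron pipe wall = ln(54/45)/(2π×58.3×1) = 4.977×10^-4 K/W
R_perlite board = ln(83/54)/(2π×0.0459×1) = 1.49 K/W
R_total = 1.491 K/W
Q = ΔT/R_total = 177/1.491

q′ ≈ 119 W/m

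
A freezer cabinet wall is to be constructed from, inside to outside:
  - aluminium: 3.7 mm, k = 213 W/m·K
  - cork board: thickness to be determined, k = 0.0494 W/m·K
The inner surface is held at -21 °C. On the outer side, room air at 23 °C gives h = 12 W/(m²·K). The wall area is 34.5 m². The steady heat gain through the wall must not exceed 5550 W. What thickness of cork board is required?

Using the resistance-network approach (series):
R_aluminium = L/(kA) = 0.0037/(213×34.5) = 5.035×10^-7 K/W
R_outer film = 1/(h_o·A) = 1/(12×34.5) = 0.002415 K/W
Sum of the known resistances R_other = 0.002416 K/W
Required total resistance R_tot = ΔT/Q_allow = 44/5550 = 0.007928 K/W
R_cork board = R_tot − R_other = 0.005512 K/W
L = R·k·A = 0.005512×0.0494×34.5

L ≈ 9.39 mm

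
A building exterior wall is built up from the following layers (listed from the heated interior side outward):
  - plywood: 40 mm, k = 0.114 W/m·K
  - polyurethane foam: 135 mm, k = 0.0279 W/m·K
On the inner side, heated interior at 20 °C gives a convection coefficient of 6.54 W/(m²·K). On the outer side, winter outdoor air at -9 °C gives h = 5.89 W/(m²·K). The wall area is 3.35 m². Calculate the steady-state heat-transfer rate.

Model the wall as resistances in series:
R_inner film = 1/(h_i·A) = 1/(6.54×3.35) = 0.04564 K/W
R_plywood = L/(kA) = 0.04/(0.114×3.35) = 0.1047 K/W
R_polyurethane foam = L/(kA) = 0.135/(0.0279×3.35) = 1.444 K/W
R_outer film = 1/(h_o·A) = 1/(5.89×3.35) = 0.05068 K/W
R_total = 1.645 K/W
Q = ΔT / R_total = 29 / 1.645

Q ≈ 17.6 W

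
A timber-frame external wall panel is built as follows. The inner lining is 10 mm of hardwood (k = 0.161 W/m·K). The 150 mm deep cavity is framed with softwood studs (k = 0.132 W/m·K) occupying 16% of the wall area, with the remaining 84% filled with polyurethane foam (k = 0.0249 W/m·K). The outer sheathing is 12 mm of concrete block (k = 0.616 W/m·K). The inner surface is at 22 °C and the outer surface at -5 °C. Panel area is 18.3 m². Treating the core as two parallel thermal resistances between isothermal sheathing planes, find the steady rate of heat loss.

Sheathing layers in series; stud and cavity paths in parallel between them.
R_inner = 0.01/(0.161×18.3) = 0.003394 K/W
R_stud  = 0.15/(0.132×0.16×18.3) = 0.3881 K/W
R_cav   = 0.15/(0.0249×0.84×18.3) = 0.3919 K/W
1/R_core = 1/R_stud + 1/R_cav → R_core = 0.195 K/W
R_outer = 0.012/(0.616×18.3) = 0.001065 K/W
R_total = 0.1995 K/W
Q = ΔT/R_total = 27/0.1995

Q ≈ 135 W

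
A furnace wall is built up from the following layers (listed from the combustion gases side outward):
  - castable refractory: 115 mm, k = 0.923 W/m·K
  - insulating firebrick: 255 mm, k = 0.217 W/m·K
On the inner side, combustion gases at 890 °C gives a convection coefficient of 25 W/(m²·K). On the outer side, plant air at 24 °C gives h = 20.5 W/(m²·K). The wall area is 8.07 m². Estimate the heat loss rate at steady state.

Q ≈ 5030 W

Thermal resistances in series:
R_inner film = 1/(h_i·A) = 1/(25×8.07) = 0.004957 K/W
R_castable refractory = L/(kA) = 0.115/(0.923×8.07) = 0.01544 K/W
R_insulating firebrick = L/(kA) = 0.255/(0.217×8.07) = 0.1456 K/W
R_outer film = 1/(h_o·A) = 1/(20.5×8.07) = 0.006045 K/W
R_total = 0.1721 K/W
Q = ΔT / R_total = 866 / 0.1721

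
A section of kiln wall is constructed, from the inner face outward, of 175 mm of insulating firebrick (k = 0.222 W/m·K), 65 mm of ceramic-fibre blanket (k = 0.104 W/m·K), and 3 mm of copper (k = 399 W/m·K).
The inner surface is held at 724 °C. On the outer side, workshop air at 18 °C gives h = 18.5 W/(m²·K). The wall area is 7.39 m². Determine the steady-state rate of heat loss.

Series thermal resistances:
R_insulating firebrick = L/(kA) = 0.175/(0.222×7.39) = 0.1067 K/W
R_ceramic-fibre blanket = L/(kA) = 0.065/(0.104×7.39) = 0.08457 K/W
R_copper = L/(kA) = 0.003/(399×7.39) = 1.017×10^-6 K/W
R_outer film = 1/(h_o·A) = 1/(18.5×7.39) = 0.007314 K/W
R_total = 0.1986 K/W
Q = ΔT / R_total = 706 / 0.1986

Q ≈ 3560 W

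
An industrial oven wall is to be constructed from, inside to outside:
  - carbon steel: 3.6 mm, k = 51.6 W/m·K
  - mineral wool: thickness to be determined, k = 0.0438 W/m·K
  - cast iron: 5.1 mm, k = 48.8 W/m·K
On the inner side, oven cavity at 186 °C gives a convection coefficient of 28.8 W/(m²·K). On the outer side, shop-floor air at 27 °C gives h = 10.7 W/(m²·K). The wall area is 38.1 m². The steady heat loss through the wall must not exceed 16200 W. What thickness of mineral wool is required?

Series thermal resistances:
R_inner film = 1/(h_i·A) = 1/(28.8×38.1) = 9.113×10^-4 K/W
R_carbon steel = L/(kA) = 0.0036/(51.6×38.1) = 1.831×10^-6 K/W
R_cast iron = L/(kA) = 0.0051/(48.8×38.1) = 2.743×10^-6 K/W
R_outer film = 1/(h_o·A) = 1/(10.7×38.1) = 0.002453 K/W
Sum of the known resistances R_other = 0.003369 K/W
Required total resistance R_tot = ΔT/Q_allow = 159/16200 = 0.009815 K/W
R_mineral wool = R_tot − R_other = 0.006446 K/W
L = R·k·A = 0.006446×0.0438×38.1

L ≈ 10.8 mm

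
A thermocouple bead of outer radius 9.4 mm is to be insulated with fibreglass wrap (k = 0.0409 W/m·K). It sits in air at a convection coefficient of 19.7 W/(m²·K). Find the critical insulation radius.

r_cr ≈ 4.15 mm

For a sphere r_cr = 2k/h = 2×0.0409/19.7
r_cr = 4.15 mm; since the bare radius (9.4 mm) is above r_cr, any added insulation will reduce heat loss.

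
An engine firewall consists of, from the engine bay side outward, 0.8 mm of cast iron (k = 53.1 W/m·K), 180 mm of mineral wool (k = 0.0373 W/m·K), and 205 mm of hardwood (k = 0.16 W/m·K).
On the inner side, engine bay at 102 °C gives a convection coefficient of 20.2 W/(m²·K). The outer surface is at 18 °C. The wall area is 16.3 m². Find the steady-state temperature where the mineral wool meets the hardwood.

Series thermal resistances:
R_inner film = 1/(h_i·A) = 1/(20.2×16.3) = 0.003037 K/W
R_cast iron = L/(kA) = 0.0008/(53.1×16.3) = 9.243×10^-7 K/W
R_mineral wool = L/(kA) = 0.18/(0.0373×16.3) = 0.2961 K/W
R_hardwood = L/(kA) = 0.205/(0.16×16.3) = 0.0786 K/W
R_total = 0.3777 K/W;  Q = ΔT/R_total = 84/0.3777 = 222.4 W
T_interface = T_inner − Q·ΣR(inner→interface) = 102 − 222×0.2991

T ≈ 35.5 °C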